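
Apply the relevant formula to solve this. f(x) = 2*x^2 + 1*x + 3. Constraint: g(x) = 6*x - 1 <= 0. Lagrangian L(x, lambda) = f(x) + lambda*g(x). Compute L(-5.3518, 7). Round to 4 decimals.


Step 1: Evaluate f(x).
f(-5.3518) = 2*(-5.3518)^2 + 1*(-5.3518) + 3 = 54.9317
Step 2: Evaluate g(x).
g(-5.3518) = 6*-5.3518 - 1 = -33.1108
Step 3: Compute Lagrangian.
L = 54.9317 + 7*-33.1108 = -176.8439


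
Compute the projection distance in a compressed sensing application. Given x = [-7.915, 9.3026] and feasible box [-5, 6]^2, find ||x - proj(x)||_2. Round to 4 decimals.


Project each component onto [-5, 6].
clip(-7.915) = -5.0, clip(9.3026) = 6.0
Projection = [-5.0, 6.0]
Squared diffs: [8.4972, 10.9072]
Distance = sqrt(19.4044) = 4.405


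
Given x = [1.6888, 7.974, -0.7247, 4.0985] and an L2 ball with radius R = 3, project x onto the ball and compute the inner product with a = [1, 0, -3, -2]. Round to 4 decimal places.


Step 1: Compute ||x|| (intermediates to 6 decimals).
||x|| = sqrt(1.6888^2 + 7.974^2 + (-0.7247)^2 + 4.0985^2) = 9.152028
Step 2: Project.
Since ||x|| > R, scale = R/||x|| = 3/9.152028 = 0.327796, proj(x) = scale * x
proj(x) = [0.553582, 2.613845, -0.237554, 1.343472]
Step 3: Dot product.
a^T * proj(x) = 1*0.553582 + 0*2.613845 - 3*(-0.237554) - 2*1.343472 = -1.4207


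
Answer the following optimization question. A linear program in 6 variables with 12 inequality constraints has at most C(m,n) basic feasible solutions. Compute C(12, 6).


Each vertex corresponds to some choice of n active constraints out of m, so the number of vertices is at most C(m, n) = m! / (n!(m-n)!).
m = 12, n = 6
Numerator: 12 * 11 * 10 * 9 * 8 * 7
Denominator: 6! = 720
C(12, 6) = 924


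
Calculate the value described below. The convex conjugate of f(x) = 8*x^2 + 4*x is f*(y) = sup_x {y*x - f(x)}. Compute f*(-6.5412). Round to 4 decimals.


f*(y) = sup_x {y*x - a*x^2 - b*x} = sup_x {(y-b)*x - a*x^2}
FOC: (y - b) - 2a*x = 0 => x* = (y - b)/(2a)
x* = (-6.5412 - 4)/(2*8) = -0.6588
f*(-6.5412) = (y-b)^2/(4a) = (-6.5412 - 4)^2/(4*8)
= 111.1169/32 = 3.4724


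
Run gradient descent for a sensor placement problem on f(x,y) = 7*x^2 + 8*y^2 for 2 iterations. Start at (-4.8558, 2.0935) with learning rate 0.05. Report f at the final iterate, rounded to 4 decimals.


Gradient descent on f(x,y) = 7*x^2 + 8*y^2.
Starting point: (-4.8558, 2.0935), alpha = 0.05
Step 1: grad_x = 2*7*-4.8558 = -67.9812, grad_y = 2*8*2.0935 = 33.496
  x_1 = -4.8558 - 0.05*-67.9812 = -1.4567
  y_1 = 2.0935 - 0.05*33.496 = 0.4187
Step 2: grad_x = 2*7*-1.4567 = -20.3944, grad_y = 2*8*0.4187 = 6.6992
  x_2 = -1.4567 - 0.05*-20.3944 = -0.437
  y_2 = 0.4187 - 0.05*6.6992 = 0.0837
f(-0.437, 0.0837) = 7*(-0.437)^2 + 8*0.0837^2 = 1.393


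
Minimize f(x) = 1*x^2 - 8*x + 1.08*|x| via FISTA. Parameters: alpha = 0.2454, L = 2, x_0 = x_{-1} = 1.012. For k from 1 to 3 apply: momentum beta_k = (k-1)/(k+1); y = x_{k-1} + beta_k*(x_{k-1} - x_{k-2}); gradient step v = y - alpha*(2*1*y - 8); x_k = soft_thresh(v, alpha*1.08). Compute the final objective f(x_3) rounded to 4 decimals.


FISTA on f(x) = 1*x^2 - 8*x + 1.08*|x|
L = 2, alpha = 0.2454
Iteration 1: beta = 0.0, y = 1.012 + 0.0*(1.012 - 1.012) = 1.012
  grad(y) = -5.976, v = y - alpha*grad = 2.4785
  prox(v) = soft_thresh(2.4785, 0.265) = 2.2135
Iteration 2: beta = 0.3333, y = 2.2135 + 0.3333*(2.2135 - 1.012) = 2.614
  grad(y) = -2.7721, v = y - alpha*grad = 3.2942
  prox(v) = soft_thresh(3.2942, 0.265) = 3.0292
Iteration 3: beta = 0.5, y = 3.0292 + 0.5*(3.0292 - 2.2135) = 3.4371
  grad(y) = -1.1259, v = y - alpha*grad = 3.7134
  prox(v) = soft_thresh(3.7134, 0.265) = 3.4483
f(x_3) = 1*3.4483^2 - 8*3.4483 + 1.08*|3.4483| = -11.9715


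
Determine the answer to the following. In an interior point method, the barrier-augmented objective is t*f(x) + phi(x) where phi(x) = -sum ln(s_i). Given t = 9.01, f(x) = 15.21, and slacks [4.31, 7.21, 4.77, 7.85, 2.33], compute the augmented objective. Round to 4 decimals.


Step 1: Compute log-barrier.
ln values: [1.4609, 1.9755, 1.5623, 2.0605, 0.8459]
phi = -(1.4609 + 1.9755 + 1.5623 + 2.0605 + 0.8459) = -7.9051
Step 2: Compute augmented objective.
t*f(x) = 9.01*15.21 = 137.0421
Total = 137.0421 - 7.9051 = 129.137


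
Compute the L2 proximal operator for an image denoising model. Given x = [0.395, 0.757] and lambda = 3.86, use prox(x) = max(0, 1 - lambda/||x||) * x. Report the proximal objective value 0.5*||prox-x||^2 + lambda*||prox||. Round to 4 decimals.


Step 1: Compute ||x||.
||x|| = 0.8539
Step 2: Compute scaling factor.
scale = max(0, 1 - 3.86/0.8539) = 0.0
Step 3: prox(x) = [0.0, 0.0]
||prox(x)|| = 0.0
Step 4: Proximal objective.
0.5*||prox-x||^2 = 0.3645
lambda*||prox|| = 0.0
Total = 0.3645


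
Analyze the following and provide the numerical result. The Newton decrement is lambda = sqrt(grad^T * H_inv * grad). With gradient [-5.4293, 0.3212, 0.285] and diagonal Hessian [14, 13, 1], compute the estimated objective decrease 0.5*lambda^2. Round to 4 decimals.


Step 1: H is diagonal, so H^(-1) * g = [-0.3878, 0.0247, 0.285].
Step 2: g^T H^(-1) g = sum_i g_i^2 / H_ii
  = (-5.4293)^2/14 + (0.3212)^2/13 + (0.285)^2/1
  = 2.1055 + 0.0079 + 0.0812 = 2.1947
Step 3: Objective decrease = 0.5 * g^T H^(-1) g = 1.0973


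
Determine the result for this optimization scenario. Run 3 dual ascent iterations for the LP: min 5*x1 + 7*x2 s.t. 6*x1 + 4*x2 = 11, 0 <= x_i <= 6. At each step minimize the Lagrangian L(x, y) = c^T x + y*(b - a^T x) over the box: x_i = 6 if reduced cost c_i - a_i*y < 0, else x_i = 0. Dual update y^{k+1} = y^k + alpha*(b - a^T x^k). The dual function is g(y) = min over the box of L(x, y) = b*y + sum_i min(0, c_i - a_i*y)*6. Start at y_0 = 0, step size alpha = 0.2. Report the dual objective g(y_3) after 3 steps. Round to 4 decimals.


Dual ascent for LP: min 5*x1 + 7*x2, 6*x1 + 4*x2 = 11, 0 <= x_i <= 6
Step 1: y^k = 0.0, reduced costs: (5.0, 7.0)
  x^k = (0.0, 0.0), subgradient = b - a^T x = 11.0
  y^{k+1} = 0.0 + 0.2*11.0 = 2.2
Step 2: y^k = 2.2, reduced costs: (-8.2, -1.8)
  x^k = (6.0, 6.0), subgradient = b - a^T x = -49.0
  y^{k+1} = 2.2 + 0.2*-49.0 = -7.6
Step 3: y^k = -7.6, reduced costs: (50.6, 37.4)
  x^k = (0.0, 0.0), subgradient = b - a^T x = 11.0
  y^{k+1} = -7.6 + 0.2*11.0 = -5.4
Dual objective at y_3 = -5.4: reduced costs (37.4, 28.6), box minimizer x = (0.0, 0.0)
g(y_3) = b*y + (c1 - a1*y)*x1 + (c2 - a2*y)*x2 = 11*(-5.4) + 37.4*0.0 + 28.6*0.0 = -59.4 + 0.0 + 0.0 = -59.4


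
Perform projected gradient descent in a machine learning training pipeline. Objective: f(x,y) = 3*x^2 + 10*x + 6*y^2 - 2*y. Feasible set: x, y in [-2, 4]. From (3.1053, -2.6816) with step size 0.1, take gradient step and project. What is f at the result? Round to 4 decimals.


Step 1: Compute gradient at (3.1053, -2.6816).
grad_x = 2*3*3.1053 + 10 = 28.6318
grad_y = 2*6*-2.6816 - 2 = -34.1792
Step 2: Gradient step.
x_raw = 3.1053 - 0.1*28.6318 = 0.2421
y_raw = -2.6816 - 0.1*-34.1792 = 0.7363
Step 3: Project onto [-2, 4].
x_proj = clip(0.2421) = 0.2421
y_proj = clip(0.7363) = 0.7363
Step 4: Evaluate f.
f(0.2421, 0.7363) = 4.3774


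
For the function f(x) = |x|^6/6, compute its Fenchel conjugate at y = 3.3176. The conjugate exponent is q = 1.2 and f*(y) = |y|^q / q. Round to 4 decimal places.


The conjugate exponent q satisfies 1/p + 1/q = 1.
p = 6, so q = 6/(6 - 1) = 1.2
|y|^q = 3.3176^1.2 = 4.2169
f*(3.3176) = 4.2169 / 1.2 = 3.514


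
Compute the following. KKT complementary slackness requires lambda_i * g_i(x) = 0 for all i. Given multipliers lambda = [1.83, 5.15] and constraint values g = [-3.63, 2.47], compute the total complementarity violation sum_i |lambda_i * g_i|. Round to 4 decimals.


KKT complementary slackness check:
lambda_1 * g_1 = 1.83 * -3.63 = -6.6429
lambda_2 * g_2 = 5.15 * 2.47 = 12.7205
Total violation = 6.6429 + 12.7205 = 19.3634


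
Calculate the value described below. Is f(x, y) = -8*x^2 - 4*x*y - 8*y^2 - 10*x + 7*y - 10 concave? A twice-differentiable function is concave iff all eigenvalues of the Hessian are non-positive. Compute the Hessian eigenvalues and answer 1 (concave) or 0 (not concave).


The Hessian of f(x,y) = -8*x^2 - 4*x*y - 8*y^2 - 10*x + 7*y - 10 is:
H = [[-16, -4], [-4, -16]]
Trace = -16 - 16 = -32
Determinant = -16*-16 - (-4)^2 = 240
Discriminant = (-32)^2 - 4*240 = 64.0
Eigenvalues: lambda_1 = -20.0, lambda_2 = -12.0
The function is concave.

1


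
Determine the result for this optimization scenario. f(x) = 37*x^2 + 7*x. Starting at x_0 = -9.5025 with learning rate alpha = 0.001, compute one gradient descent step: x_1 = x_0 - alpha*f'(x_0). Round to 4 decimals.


We compute the gradient at x_0 and apply the update.
f'(x) = 74*x + 7
f'(-9.5025) = 74*-9.5025 + 7 = -696.185
x_1 = -9.5025 - 0.001*-696.185 = -8.8063


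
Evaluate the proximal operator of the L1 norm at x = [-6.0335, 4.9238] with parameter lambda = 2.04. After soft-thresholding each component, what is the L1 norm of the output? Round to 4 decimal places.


Soft-thresholding with lambda = 2.04:
prox(-6.0335) = sign(-6.0335)*max(|-6.0335| - 2.04, 0) = -3.9935
prox(4.9238) = sign(4.9238)*max(|4.9238| - 2.04, 0) = 2.8838
prox(x) = [-3.9935, 2.8838]
||prox(x)||_1 = 3.9935 + 2.8838 = 6.8773


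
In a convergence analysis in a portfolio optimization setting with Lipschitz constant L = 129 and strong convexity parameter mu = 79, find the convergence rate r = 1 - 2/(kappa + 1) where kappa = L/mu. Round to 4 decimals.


Step 1: Compute the condition number.
kappa = L/mu = 129/79 = 1.6329
Step 2: Compute the convergence rate.
r = 1 - 2/(kappa + 1) = 1 - 2*mu/(L + mu) = (L - mu)/(L + mu) = 50/208 = 0.2404


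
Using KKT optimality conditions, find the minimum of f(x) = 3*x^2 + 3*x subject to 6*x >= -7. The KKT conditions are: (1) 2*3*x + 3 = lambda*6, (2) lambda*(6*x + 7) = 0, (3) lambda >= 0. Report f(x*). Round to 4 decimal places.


Step 1: Try lambda = 0 (constraint inactive).
Stationarity: 2*3*x + 3 = 0
x* = -3/(2*3) = -0.5
Check constraint: 6*-0.5 = -3.0 >= -7 -- satisfied.
Step 2: Compute optimal value.
f(x*) = 3*(-0.5)^2 + 3*(-0.5) = -0.75


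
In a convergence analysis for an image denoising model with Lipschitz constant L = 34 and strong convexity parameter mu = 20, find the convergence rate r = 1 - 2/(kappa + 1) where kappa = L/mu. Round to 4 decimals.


Step 1: Compute the condition number.
kappa = L/mu = 34/20 = 1.7
Step 2: Compute the convergence rate.
r = 1 - 2/(kappa + 1) = 1 - 2*mu/(L + mu) = (L - mu)/(L + mu) = 14/54 = 0.2593


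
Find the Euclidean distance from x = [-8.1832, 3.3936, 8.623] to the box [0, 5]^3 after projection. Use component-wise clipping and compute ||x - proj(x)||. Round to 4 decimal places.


Project each component onto [0, 5].
clip(-8.1832) = 0.0, clip(3.3936) = 3.3936, clip(8.623) = 5.0
Projection = [0.0, 3.3936, 5.0]
Squared diffs: [66.9648, 0.0, 13.1261]
Distance = sqrt(80.0909) = 8.9494


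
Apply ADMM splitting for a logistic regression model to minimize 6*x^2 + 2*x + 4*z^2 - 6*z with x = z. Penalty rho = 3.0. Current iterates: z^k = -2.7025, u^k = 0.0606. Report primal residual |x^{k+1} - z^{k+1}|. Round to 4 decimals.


ADMM iteration with rho = 3.0, z^k = -2.7025, u^k = 0.0606
Step 1: x-update.
Minimize 6*x^2 + 2*x + (3.0/2)*(x + 2.7025 + 0.0606)^2
FOC: (2*6 + 3.0)*x = -2 + 3.0*(-2.7025 - 0.0606)
x^{k+1} = -0.686
Step 2: z-update.
Minimize 4*z^2 - 6*z + (3.0/2)*(-0.686 - z + 0.0606)^2
FOC: (2*4 + 3.0)*z = 6 + 3.0*(-0.686 + 0.0606)
z^{k+1} = 0.3749
Step 3: u-update.
u^{k+1} = 0.0606 - 0.686 - 0.3749 = -1.0003
Step 4: Primal residual = |-0.686 - 0.3749| = 1.0609


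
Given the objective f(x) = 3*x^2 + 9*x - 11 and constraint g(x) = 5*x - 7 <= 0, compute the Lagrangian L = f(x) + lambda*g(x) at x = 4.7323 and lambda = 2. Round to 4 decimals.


Step 1: Evaluate f(x).
f(4.7323) = 3*4.7323^2 + 9*4.7323 - 11 = 98.7747
Step 2: Evaluate g(x).
g(4.7323) = 5*4.7323 - 7 = 16.6615
Step 3: Compute Lagrangian.
L = 98.7747 + 2*16.6615 = 132.0977


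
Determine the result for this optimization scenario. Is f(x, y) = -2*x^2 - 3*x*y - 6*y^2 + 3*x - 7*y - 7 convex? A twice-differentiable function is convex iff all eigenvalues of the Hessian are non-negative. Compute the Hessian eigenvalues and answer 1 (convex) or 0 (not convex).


The Hessian of f(x,y) = -2*x^2 - 3*x*y - 6*y^2 + 3*x - 7*y - 7 is:
H = [[-4, -3], [-3, -12]]
Trace = -4 - 12 = -16
Determinant = -4*-12 - (-3)^2 = 39
Discriminant = (-16)^2 - 4*39 = 100.0
Eigenvalues: lambda_1 = -13.0, lambda_2 = -3.0
The function is not convex.

0


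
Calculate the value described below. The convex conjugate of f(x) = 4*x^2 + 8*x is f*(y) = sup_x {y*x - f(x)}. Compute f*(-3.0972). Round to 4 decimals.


f*(y) = sup_x {y*x - a*x^2 - b*x} = sup_x {(y-b)*x - a*x^2}
FOC: (y - b) - 2a*x = 0 => x* = (y - b)/(2a)
x* = (-3.0972 - 8)/(2*4) = -1.3872
f*(-3.0972) = (y-b)^2/(4a) = (-3.0972 - 8)^2/(4*4)
= 123.1478/16 = 7.6967


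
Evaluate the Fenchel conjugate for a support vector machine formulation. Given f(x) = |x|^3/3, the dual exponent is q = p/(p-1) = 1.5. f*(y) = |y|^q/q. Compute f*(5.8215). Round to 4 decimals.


The conjugate exponent q satisfies 1/p + 1/q = 1.
p = 3, so q = 3/(3 - 1) = 1.5
|y|^q = 5.8215^1.5 = 14.046
f*(5.8215) = 14.046 / 1.5 = 9.364


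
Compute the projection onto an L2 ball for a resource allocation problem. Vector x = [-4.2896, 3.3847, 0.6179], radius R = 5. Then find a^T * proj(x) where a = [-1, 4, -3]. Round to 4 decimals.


Step 1: Compute ||x|| (intermediates to 6 decimals).
||x|| = sqrt((-4.2896)^2 + 3.3847^2 + 0.6179^2) = 5.498969
Step 2: Project.
Since ||x|| > R, scale = R/||x|| = 5/5.498969 = 0.909261, proj(x) = scale * x
proj(x) = [-3.900366, 3.077576, 0.561832]
Step 3: Dot product.
a^T * proj(x) = -1*(-3.900366) + 4*3.077576 - 3*0.561832 = 14.5252


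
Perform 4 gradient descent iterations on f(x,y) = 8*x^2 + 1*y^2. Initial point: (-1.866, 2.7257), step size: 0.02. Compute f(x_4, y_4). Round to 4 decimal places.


Gradient descent on f(x,y) = 8*x^2 + 1*y^2.
Starting point: (-1.866, 2.7257), alpha = 0.02
Step 1: grad_x = 2*8*-1.866 = -29.856, grad_y = 2*1*2.7257 = 5.4514
  x_1 = -1.866 - 0.02*-29.856 = -1.2689
  y_1 = 2.7257 - 0.02*5.4514 = 2.6167
Step 2: grad_x = 2*8*-1.2689 = -20.3021, grad_y = 2*1*2.6167 = 5.2333
  x_2 = -1.2689 - 0.02*-20.3021 = -0.8628
  y_2 = 2.6167 - 0.02*5.2333 = 2.512
Step 3: grad_x = 2*8*-0.8628 = -13.8054, grad_y = 2*1*2.512 = 5.024
  x_3 = -0.8628 - 0.02*-13.8054 = -0.5867
  y_3 = 2.512 - 0.02*5.024 = 2.4115
Step 4: grad_x = 2*8*-0.5867 = -9.3877, grad_y = 2*1*2.4115 = 4.823
  x_4 = -0.5867 - 0.02*-9.3877 = -0.399
  y_4 = 2.4115 - 0.02*4.823 = 2.3151
f(-0.399, 2.3151) = 8*(-0.399)^2 + 1*2.3151^2 = 6.633


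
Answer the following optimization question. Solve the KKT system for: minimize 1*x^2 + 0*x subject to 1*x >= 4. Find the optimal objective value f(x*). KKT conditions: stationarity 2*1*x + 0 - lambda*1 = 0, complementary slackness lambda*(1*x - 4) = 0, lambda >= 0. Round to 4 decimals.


Step 1: Try lambda = 0 (constraint inactive).
x_unc = 0/(2*1) = 0.0
Check: 1*0.0 = 0.0 < 4 -- violated!
Step 2: Constraint must be active: 1*x = 4
x* = 4/1 = 4.0
lambda = (2*1*4.0 + 0)/1 = 8.0
Step 3: Compute optimal value.
f(x*) = 1*4.0^2 + 0*4.0 = 16.0


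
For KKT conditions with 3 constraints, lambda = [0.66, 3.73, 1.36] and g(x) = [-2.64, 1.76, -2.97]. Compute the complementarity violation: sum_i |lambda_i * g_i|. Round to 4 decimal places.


KKT complementary slackness check:
lambda_1 * g_1 = 0.66 * -2.64 = -1.7424
lambda_2 * g_2 = 3.73 * 1.76 = 6.5648
lambda_3 * g_3 = 1.36 * -2.97 = -4.0392
Total violation = 1.7424 + 6.5648 + 4.0392 = 12.3464


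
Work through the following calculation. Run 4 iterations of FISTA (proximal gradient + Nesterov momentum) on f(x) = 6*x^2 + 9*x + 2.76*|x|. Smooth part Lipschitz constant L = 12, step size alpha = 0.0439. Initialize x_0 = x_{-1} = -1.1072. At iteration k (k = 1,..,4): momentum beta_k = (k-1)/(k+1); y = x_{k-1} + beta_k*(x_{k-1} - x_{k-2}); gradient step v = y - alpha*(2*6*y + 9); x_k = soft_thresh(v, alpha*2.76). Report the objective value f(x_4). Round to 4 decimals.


FISTA on f(x) = 6*x^2 + 9*x + 2.76*|x|
L = 12, alpha = 0.0439
Iteration 1: beta = 0.0, y = -1.1072 + 0.0*(-1.1072 + 1.1072) = -1.1072
  grad(y) = -4.2864, v = y - alpha*grad = -0.919
  prox(v) = soft_thresh(-0.919, 0.1212) = -0.7979
Iteration 2: beta = 0.3333, y = -0.7979 + 0.3333*(-0.7979 + 1.1072) = -0.6948
  grad(y) = 0.663, v = y - alpha*grad = -0.7239
  prox(v) = soft_thresh(-0.7239, 0.1212) = -0.6027
Iteration 3: beta = 0.5, y = -0.6027 + 0.5*(-0.6027 + 0.7979) = -0.5051
  grad(y) = 2.9387, v = y - alpha*grad = -0.6341
  prox(v) = soft_thresh(-0.6341, 0.1212) = -0.513
Iteration 4: beta = 0.6, y = -0.513 + 0.6*(-0.513 + 0.6027) = -0.4591
  grad(y) = 3.4907, v = y - alpha*grad = -0.6124
  prox(v) = soft_thresh(-0.6124, 0.1212) = -0.4912
f(x_4) = 6*(-0.4912)^2 + 9*(-0.4912) + 2.76*|-0.4912| = -1.6174


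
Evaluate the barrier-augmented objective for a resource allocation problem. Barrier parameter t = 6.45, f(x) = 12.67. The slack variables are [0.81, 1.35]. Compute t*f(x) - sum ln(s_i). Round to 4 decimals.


Step 1: Compute log-barrier.
ln values: [-0.2107, 0.3001]
phi = -(-0.2107 + 0.3001) = -0.0894
Step 2: Compute augmented objective.
t*f(x) = 6.45*12.67 = 81.7215
Total = 81.7215 - 0.0894 = 81.6321


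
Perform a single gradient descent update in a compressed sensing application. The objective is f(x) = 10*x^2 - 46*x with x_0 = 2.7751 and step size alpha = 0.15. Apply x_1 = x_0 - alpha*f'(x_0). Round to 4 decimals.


We compute the gradient at x_0 and apply the update.
f'(x) = 20*x - 46
f'(2.7751) = 20*2.7751 - 46 = 9.502
x_1 = 2.7751 - 0.15*9.502 = 1.3498


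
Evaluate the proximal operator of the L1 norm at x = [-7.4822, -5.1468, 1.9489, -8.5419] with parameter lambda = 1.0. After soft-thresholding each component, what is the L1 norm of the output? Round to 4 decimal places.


Soft-thresholding with lambda = 1.0:
prox(-7.4822) = sign(-7.4822)*max(|-7.4822| - 1.0, 0) = -6.4822
prox(-5.1468) = sign(-5.1468)*max(|-5.1468| - 1.0, 0) = -4.1468
prox(1.9489) = sign(1.9489)*max(|1.9489| - 1.0, 0) = 0.9489
prox(-8.5419) = sign(-8.5419)*max(|-8.5419| - 1.0, 0) = -7.5419
prox(x) = [-6.4822, -4.1468, 0.9489, -7.5419]
||prox(x)||_1 = 6.4822 + 4.1468 + 0.9489 + 7.5419 = 19.1198


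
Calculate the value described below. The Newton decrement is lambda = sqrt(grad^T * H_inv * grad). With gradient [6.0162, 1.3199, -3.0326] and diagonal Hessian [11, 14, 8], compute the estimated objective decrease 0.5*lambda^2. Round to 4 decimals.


Step 1: H is diagonal, so H^(-1) * g = [0.5469, 0.0943, -0.3791].
Step 2: g^T H^(-1) g = sum_i g_i^2 / H_ii
  = (6.0162)^2/11 + (1.3199)^2/14 + (-3.0326)^2/8
  = 3.2904 + 0.1244 + 1.1496 = 4.5644
Step 3: Objective decrease = 0.5 * g^T H^(-1) g = 2.2822


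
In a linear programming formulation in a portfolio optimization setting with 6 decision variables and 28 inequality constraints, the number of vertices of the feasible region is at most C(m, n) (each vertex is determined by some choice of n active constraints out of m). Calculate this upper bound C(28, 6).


Each vertex corresponds to some choice of n active constraints out of m, so the number of vertices is at most C(m, n) = m! / (n!(m-n)!).
m = 28, n = 6
Numerator: 28 * 27 * 26 * 25 * 24 * 23
Denominator: 6! = 720
C(28, 6) = 376740


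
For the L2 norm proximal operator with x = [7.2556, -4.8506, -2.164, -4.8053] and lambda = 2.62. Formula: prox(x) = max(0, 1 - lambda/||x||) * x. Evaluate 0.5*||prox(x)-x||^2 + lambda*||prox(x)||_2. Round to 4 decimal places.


Step 1: Compute ||x||.
||x|| = 10.1954
Step 2: Compute scaling factor.
scale = max(0, 1 - 2.62/10.1954) = 0.743
Step 3: prox(x) = [5.3911, -3.6041, -1.6079, -3.5704]
||prox(x)|| = 7.5754
Step 4: Proximal objective.
0.5*||prox-x||^2 = 3.4322
lambda*||prox|| = 19.8475
Total = 23.2797


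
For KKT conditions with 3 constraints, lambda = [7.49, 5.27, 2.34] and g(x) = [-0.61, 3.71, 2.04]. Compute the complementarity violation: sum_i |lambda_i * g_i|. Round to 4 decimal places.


KKT complementary slackness check:
lambda_1 * g_1 = 7.49 * -0.61 = -4.5689
lambda_2 * g_2 = 5.27 * 3.71 = 19.5517
lambda_3 * g_3 = 2.34 * 2.04 = 4.7736
Total violation = 4.5689 + 19.5517 + 4.7736 = 28.8942


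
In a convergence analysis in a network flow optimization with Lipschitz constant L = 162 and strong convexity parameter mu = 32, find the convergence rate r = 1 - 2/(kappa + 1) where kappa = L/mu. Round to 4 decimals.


Step 1: Compute the condition number.
kappa = L/mu = 162/32 = 5.0625
Step 2: Compute the convergence rate.
r = 1 - 2/(kappa + 1) = 1 - 2*mu/(L + mu) = (L - mu)/(L + mu) = 130/194 = 0.6701


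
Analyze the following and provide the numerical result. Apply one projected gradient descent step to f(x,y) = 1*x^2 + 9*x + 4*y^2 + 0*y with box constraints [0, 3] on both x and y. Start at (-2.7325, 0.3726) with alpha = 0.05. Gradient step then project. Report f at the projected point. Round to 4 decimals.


Step 1: Compute gradient at (-2.7325, 0.3726).
grad_x = 2*1*-2.7325 + 9 = 3.535
grad_y = 2*4*0.3726 + 0 = 2.9808
Step 2: Gradient step.
x_raw = -2.7325 - 0.05*3.535 = -2.9093
y_raw = 0.3726 - 0.05*2.9808 = 0.2236
Step 3: Project onto [0, 3].
x_proj = clip(-2.9093) = 0.0
y_proj = clip(0.2236) = 0.2236
Step 4: Evaluate f.
f(0.0, 0.2236) = 0.1999


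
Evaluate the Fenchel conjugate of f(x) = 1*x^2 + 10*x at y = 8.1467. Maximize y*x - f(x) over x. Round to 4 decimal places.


f*(y) = sup_x {y*x - a*x^2 - b*x} = sup_x {(y-b)*x - a*x^2}
FOC: (y - b) - 2a*x = 0 => x* = (y - b)/(2a)
x* = (8.1467 - 10)/(2*1) = -0.9267
f*(8.1467) = (y-b)^2/(4a) = (8.1467 - 10)^2/(4*1)
= 3.4347/4 = 0.8587


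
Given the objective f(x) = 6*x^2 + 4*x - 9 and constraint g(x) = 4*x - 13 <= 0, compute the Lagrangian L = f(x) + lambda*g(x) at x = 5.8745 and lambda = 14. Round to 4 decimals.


Step 1: Evaluate f(x).
f(5.8745) = 6*5.8745^2 + 4*5.8745 - 9 = 221.5565
Step 2: Evaluate g(x).
g(5.8745) = 4*5.8745 - 13 = 10.498
Step 3: Compute Lagrangian.
L = 221.5565 + 14*10.498 = 368.5285


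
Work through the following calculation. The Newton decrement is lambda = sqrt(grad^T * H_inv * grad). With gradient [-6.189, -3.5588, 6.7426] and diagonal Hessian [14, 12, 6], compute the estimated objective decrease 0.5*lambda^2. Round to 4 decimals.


Step 1: H is diagonal, so H^(-1) * g = [-0.4421, -0.2966, 1.1238].
Step 2: g^T H^(-1) g = sum_i g_i^2 / H_ii
  = (-6.189)^2/14 + (-3.5588)^2/12 + (6.7426)^2/6
  = 2.736 + 1.0554 + 7.5771 = 11.3685
Step 3: Objective decrease = 0.5 * g^T H^(-1) g = 5.6843


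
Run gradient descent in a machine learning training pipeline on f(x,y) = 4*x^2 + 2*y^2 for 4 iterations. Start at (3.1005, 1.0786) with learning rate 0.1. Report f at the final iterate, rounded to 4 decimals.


Gradient descent on f(x,y) = 4*x^2 + 2*y^2.
Starting point: (3.1005, 1.0786), alpha = 0.1
Step 1: grad_x = 2*4*3.1005 = 24.804, grad_y = 2*2*1.0786 = 4.3144
  x_1 = 3.1005 - 0.1*24.804 = 0.6201
  y_1 = 1.0786 - 0.1*4.3144 = 0.6472
Step 2: grad_x = 2*4*0.6201 = 4.9608, grad_y = 2*2*0.6472 = 2.5886
  x_2 = 0.6201 - 0.1*4.9608 = 0.124
  y_2 = 0.6472 - 0.1*2.5886 = 0.3883
Step 3: grad_x = 2*4*0.124 = 0.9922, grad_y = 2*2*0.3883 = 1.5532
  x_3 = 0.124 - 0.1*0.9922 = 0.0248
  y_3 = 0.3883 - 0.1*1.5532 = 0.233
Step 4: grad_x = 2*4*0.0248 = 0.1984, grad_y = 2*2*0.233 = 0.9319
  x_4 = 0.0248 - 0.1*0.1984 = 0.005
  y_4 = 0.233 - 0.1*0.9319 = 0.1398
f(0.005, 0.1398) = 4*0.005^2 + 2*0.1398^2 = 0.0392


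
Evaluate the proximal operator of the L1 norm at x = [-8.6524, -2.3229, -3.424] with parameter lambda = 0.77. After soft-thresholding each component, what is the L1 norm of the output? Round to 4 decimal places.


Soft-thresholding with lambda = 0.77:
prox(-8.6524) = sign(-8.6524)*max(|-8.6524| - 0.77, 0) = -7.8824
prox(-2.3229) = sign(-2.3229)*max(|-2.3229| - 0.77, 0) = -1.5529
prox(-3.424) = sign(-3.424)*max(|-3.424| - 0.77, 0) = -2.654
prox(x) = [-7.8824, -1.5529, -2.654]
||prox(x)||_1 = 7.8824 + 1.5529 + 2.654 = 12.0893


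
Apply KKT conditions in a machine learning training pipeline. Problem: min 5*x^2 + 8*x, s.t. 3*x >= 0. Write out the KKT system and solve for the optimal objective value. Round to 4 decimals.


Step 1: Try lambda = 0 (constraint inactive).
x_unc = -8/(2*5) = -0.8
Check: 3*-0.8 = -2.4 < 0 -- violated!
Step 2: Constraint must be active: 3*x = 0
x* = 0/3 = 0.0
lambda = (2*5*0.0 + 8)/3 = 2.6667
Step 3: Compute optimal value.
f(x*) = 5*0.0^2 + 8*0.0 = 0.0


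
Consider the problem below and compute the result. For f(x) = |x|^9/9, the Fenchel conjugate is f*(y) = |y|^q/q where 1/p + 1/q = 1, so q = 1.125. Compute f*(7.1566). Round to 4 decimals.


The conjugate exponent q satisfies 1/p + 1/q = 1.
p = 9, so q = 9/(9 - 1) = 1.125
|y|^q = 7.1566^1.125 = 9.1526
f*(7.1566) = 9.1526 / 1.125 = 8.1357


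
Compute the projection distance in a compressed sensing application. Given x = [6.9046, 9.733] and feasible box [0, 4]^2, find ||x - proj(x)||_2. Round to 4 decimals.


Project each component onto [0, 4].
clip(6.9046) = 4.0, clip(9.733) = 4.0
Projection = [4.0, 4.0]
Squared diffs: [8.4367, 32.8673]
Distance = sqrt(41.304) = 6.4268


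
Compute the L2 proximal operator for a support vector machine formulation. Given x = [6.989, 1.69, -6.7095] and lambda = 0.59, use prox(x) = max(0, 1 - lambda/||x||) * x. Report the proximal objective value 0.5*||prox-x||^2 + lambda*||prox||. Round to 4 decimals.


Step 1: Compute ||x||.
||x|| = 9.8346
Step 2: Compute scaling factor.
scale = max(0, 1 - 0.59/9.8346) = 0.94
Step 3: prox(x) = [6.5697, 1.5886, -6.307]
||prox(x)|| = 9.2446
Step 4: Proximal objective.
0.5*||prox-x||^2 = 0.1741
lambda*||prox|| = 5.4543
Total = 5.6284


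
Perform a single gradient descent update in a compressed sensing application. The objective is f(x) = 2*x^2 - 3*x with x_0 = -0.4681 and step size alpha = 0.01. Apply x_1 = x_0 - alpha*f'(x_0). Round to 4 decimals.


We compute the gradient at x_0 and apply the update.
f'(x) = 4*x - 3
f'(-0.4681) = 4*-0.4681 - 3 = -4.8724
x_1 = -0.4681 - 0.01*-4.8724 = -0.4194


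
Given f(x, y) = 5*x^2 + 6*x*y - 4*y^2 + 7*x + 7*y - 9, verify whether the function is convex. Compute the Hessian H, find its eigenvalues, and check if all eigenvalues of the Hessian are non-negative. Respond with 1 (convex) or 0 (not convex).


The Hessian of f(x,y) = 5*x^2 + 6*x*y - 4*y^2 + 7*x + 7*y - 9 is:
H = [[10, 6], [6, -8]]
Trace = 10 - 8 = 2
Determinant = 10*-8 - (6)^2 = -116
Discriminant = (2)^2 - 4*-116 = 468.0
Eigenvalues: lambda_1 = -9.8167, lambda_2 = 11.8167
The function is not convex.

0


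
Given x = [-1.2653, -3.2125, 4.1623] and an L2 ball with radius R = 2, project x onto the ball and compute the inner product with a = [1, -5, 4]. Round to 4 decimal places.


Step 1: Compute ||x|| (intermediates to 6 decimals).
||x|| = sqrt((-1.2653)^2 + (-3.2125)^2 + 4.1623^2) = 5.407946
Step 2: Project.
Since ||x|| > R, scale = R/||x|| = 2/5.407946 = 0.369826, proj(x) = scale * x
proj(x) = [-0.467941, -1.188066, 1.539327]
Step 3: Dot product.
a^T * proj(x) = 1*(-0.467941) - 5*(-1.188066) + 4*1.539327 = 11.6297


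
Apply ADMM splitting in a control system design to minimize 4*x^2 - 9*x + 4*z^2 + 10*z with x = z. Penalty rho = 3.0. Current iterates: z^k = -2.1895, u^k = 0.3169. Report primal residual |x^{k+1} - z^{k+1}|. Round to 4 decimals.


ADMM iteration with rho = 3.0, z^k = -2.1895, u^k = 0.3169
Step 1: x-update.
Minimize 4*x^2 - 9*x + (3.0/2)*(x + 2.1895 + 0.3169)^2
FOC: (2*4 + 3.0)*x = 9 + 3.0*(-2.1895 - 0.3169)
x^{k+1} = 0.1346
Step 2: z-update.
Minimize 4*z^2 + 10*z + (3.0/2)*(0.1346 - z + 0.3169)^2
FOC: (2*4 + 3.0)*z = -10 + 3.0*(0.1346 + 0.3169)
z^{k+1} = -0.7859
Step 3: u-update.
u^{k+1} = 0.3169 + 0.1346 + 0.7859 = 1.2375
Step 4: Primal residual = |0.1346 + 0.7859| = 0.9206


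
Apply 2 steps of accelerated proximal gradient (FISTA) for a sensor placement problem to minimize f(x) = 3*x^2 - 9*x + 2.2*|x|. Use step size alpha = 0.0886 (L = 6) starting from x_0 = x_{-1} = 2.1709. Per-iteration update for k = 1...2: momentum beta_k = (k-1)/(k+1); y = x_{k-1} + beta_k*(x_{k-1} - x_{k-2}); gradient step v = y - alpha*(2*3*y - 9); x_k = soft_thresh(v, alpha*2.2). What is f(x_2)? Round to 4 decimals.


FISTA on f(x) = 3*x^2 - 9*x + 2.2*|x|
L = 6, alpha = 0.0886
Iteration 1: beta = 0.0, y = 2.1709 + 0.0*(2.1709 - 2.1709) = 2.1709
  grad(y) = 4.0254, v = y - alpha*grad = 1.8142
  prox(v) = soft_thresh(1.8142, 0.1949) = 1.6193
Iteration 2: beta = 0.3333, y = 1.6193 + 0.3333*(1.6193 - 2.1709) = 1.4355
  grad(y) = -0.3872, v = y - alpha*grad = 1.4698
  prox(v) = soft_thresh(1.4698, 0.1949) = 1.2749
f(x_2) = 3*1.2749^2 - 9*1.2749 + 2.2*|1.2749| = -3.7932


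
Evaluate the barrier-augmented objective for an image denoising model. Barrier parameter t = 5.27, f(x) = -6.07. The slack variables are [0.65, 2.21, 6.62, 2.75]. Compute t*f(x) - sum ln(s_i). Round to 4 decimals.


Step 1: Compute log-barrier.
ln values: [-0.4308, 0.793, 1.8901, 1.0116]
phi = -(-0.4308 + 0.793 + 1.8901 + 1.0116) = -3.2639
Step 2: Compute augmented objective.
t*f(x) = 5.27*-6.07 = -31.9889
Total = -31.9889 - 3.2639 = -35.2528


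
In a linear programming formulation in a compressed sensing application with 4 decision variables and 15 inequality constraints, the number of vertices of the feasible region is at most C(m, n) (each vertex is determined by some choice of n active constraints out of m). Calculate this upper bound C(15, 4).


Each vertex corresponds to some choice of n active constraints out of m, so the number of vertices is at most C(m, n) = m! / (n!(m-n)!).
m = 15, n = 4
Numerator: 15 * 14 * 13 * 12
Denominator: 4! = 24
C(15, 4) = 1365


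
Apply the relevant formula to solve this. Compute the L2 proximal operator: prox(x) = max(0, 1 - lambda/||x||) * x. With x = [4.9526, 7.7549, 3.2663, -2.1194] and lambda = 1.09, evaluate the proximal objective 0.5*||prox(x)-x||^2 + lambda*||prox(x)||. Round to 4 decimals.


Step 1: Compute ||x||.
||x|| = 9.9914
Step 2: Compute scaling factor.
scale = max(0, 1 - 1.09/9.9914) = 0.8909
Step 3: prox(x) = [4.4123, 6.9089, 2.91, -1.8882]
||prox(x)|| = 8.9014
Step 4: Proximal objective.
0.5*||prox-x||^2 = 0.5941
lambda*||prox|| = 9.7025
Total = 10.2965


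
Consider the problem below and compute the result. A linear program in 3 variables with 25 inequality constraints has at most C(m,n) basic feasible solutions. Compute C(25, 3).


Each vertex corresponds to some choice of n active constraints out of m, so the number of vertices is at most C(m, n) = m! / (n!(m-n)!).
m = 25, n = 3
Numerator: 25 * 24 * 23
Denominator: 3! = 6
C(25, 3) = 2300


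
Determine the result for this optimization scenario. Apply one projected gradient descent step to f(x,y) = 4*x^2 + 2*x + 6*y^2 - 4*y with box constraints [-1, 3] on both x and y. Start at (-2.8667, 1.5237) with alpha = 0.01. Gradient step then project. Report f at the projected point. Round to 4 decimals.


Step 1: Compute gradient at (-2.8667, 1.5237).
grad_x = 2*4*-2.8667 + 2 = -20.9336
grad_y = 2*6*1.5237 - 4 = 14.2844
Step 2: Gradient step.
x_raw = -2.8667 - 0.01*-20.9336 = -2.6574
y_raw = 1.5237 - 0.01*14.2844 = 1.3809
Step 3: Project onto [-1, 3].
x_proj = clip(-2.6574) = -1.0
y_proj = clip(1.3809) = 1.3809
Step 4: Evaluate f.
f(-1.0, 1.3809) = 7.9172


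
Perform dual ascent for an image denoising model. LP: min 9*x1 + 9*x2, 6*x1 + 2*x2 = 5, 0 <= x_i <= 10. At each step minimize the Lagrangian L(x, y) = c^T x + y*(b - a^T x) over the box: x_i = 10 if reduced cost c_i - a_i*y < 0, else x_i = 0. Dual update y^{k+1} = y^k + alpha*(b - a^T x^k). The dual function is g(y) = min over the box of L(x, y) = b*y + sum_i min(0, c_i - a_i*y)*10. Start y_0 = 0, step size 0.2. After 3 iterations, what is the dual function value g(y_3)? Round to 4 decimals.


Dual ascent for LP: min 9*x1 + 9*x2, 6*x1 + 2*x2 = 5, 0 <= x_i <= 10
Step 1: y^k = 0.0, reduced costs: (9.0, 9.0)
  x^k = (0.0, 0.0), subgradient = b - a^T x = 5.0
  y^{k+1} = 0.0 + 0.2*5.0 = 1.0
Step 2: y^k = 1.0, reduced costs: (3.0, 7.0)
  x^k = (0.0, 0.0), subgradient = b - a^T x = 5.0
  y^{k+1} = 1.0 + 0.2*5.0 = 2.0
Step 3: y^k = 2.0, reduced costs: (-3.0, 5.0)
  x^k = (10.0, 0.0), subgradient = b - a^T x = -55.0
  y^{k+1} = 2.0 + 0.2*-55.0 = -9.0
Dual objective at y_3 = -9.0: reduced costs (63.0, 27.0), box minimizer x = (0.0, 0.0)
g(y_3) = b*y + (c1 - a1*y)*x1 + (c2 - a2*y)*x2 = 5*(-9.0) + 63.0*0.0 + 27.0*0.0 = -45.0 + 0.0 + 0.0 = -45.0


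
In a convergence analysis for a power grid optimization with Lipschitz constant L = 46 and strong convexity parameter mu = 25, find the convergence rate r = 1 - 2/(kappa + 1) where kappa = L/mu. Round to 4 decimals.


Step 1: Compute the condition number.
kappa = L/mu = 46/25 = 1.84
Step 2: Compute the convergence rate.
r = 1 - 2/(kappa + 1) = 1 - 2*mu/(L + mu) = (L - mu)/(L + mu) = 21/71 = 0.2958


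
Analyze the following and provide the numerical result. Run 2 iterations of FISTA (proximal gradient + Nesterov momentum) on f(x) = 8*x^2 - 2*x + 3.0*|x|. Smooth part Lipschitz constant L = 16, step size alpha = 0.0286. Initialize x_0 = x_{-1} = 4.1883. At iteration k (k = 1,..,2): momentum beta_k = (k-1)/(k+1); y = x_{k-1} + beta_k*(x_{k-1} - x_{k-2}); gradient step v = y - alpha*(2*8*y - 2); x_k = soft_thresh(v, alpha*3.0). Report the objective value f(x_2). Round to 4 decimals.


FISTA on f(x) = 8*x^2 - 2*x + 3.0*|x|
L = 16, alpha = 0.0286
Iteration 1: beta = 0.0, y = 4.1883 + 0.0*(4.1883 - 4.1883) = 4.1883
  grad(y) = 65.0128, v = y - alpha*grad = 2.3289
  prox(v) = soft_thresh(2.3289, 0.0858) = 2.2431
Iteration 2: beta = 0.3333, y = 2.2431 + 0.3333*(2.2431 - 4.1883) = 1.5947
  grad(y) = 23.5159, v = y - alpha*grad = 0.9222
  prox(v) = soft_thresh(0.9222, 0.0858) = 0.8364
f(x_2) = 8*0.8364^2 - 2*0.8364 + 3.0*|0.8364| = 6.4328


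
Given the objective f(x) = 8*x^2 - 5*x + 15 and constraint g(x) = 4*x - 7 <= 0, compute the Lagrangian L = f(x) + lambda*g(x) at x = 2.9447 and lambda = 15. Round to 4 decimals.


Step 1: Evaluate f(x).
f(2.9447) = 8*2.9447^2 - 5*2.9447 + 15 = 69.6466
Step 2: Evaluate g(x).
g(2.9447) = 4*2.9447 - 7 = 4.7788
Step 3: Compute Lagrangian.
L = 69.6466 + 15*4.7788 = 141.3286


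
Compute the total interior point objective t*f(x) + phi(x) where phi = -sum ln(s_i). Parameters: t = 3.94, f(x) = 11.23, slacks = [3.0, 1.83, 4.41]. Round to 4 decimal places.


Step 1: Compute log-barrier.
ln values: [1.0986, 0.6043, 1.4839]
phi = -(1.0986 + 0.6043 + 1.4839) = -3.1868
Step 2: Compute augmented objective.
t*f(x) = 3.94*11.23 = 44.2462
Total = 44.2462 - 3.1868 = 41.0594


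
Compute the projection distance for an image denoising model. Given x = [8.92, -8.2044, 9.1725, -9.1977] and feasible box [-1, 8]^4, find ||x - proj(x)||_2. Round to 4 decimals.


Project each component onto [-1, 8].
clip(8.92) = 8.0, clip(-8.2044) = -1.0, clip(9.1725) = 8.0, clip(-9.1977) = -1.0
Projection = [8.0, -1.0, 8.0, -1.0]
Squared diffs: [0.8464, 51.9034, 1.3748, 67.2023]
Distance = sqrt(121.3269) = 11.0148


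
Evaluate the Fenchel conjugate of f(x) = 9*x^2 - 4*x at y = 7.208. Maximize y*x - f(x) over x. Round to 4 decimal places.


f*(y) = sup_x {y*x - a*x^2 - b*x} = sup_x {(y-b)*x - a*x^2}
FOC: (y - b) - 2a*x = 0 => x* = (y - b)/(2a)
x* = (7.208 + 4)/(2*9) = 0.6227
f*(7.208) = (y-b)^2/(4a) = (7.208 + 4)^2/(4*9)
= 125.6193/36 = 3.4894


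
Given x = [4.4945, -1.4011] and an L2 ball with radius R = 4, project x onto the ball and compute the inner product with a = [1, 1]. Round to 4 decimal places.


Step 1: Compute ||x|| (intermediates to 6 decimals).
||x|| = sqrt(4.4945^2 + (-1.4011)^2) = 4.707824
Step 2: Project.
Since ||x|| > R, scale = R/||x|| = 4/4.707824 = 0.849649, proj(x) = scale * x
proj(x) = [3.818747, -1.190443]
Step 3: Dot product.
a^T * proj(x) = 1*3.818747 + 1*(-1.190443) = 2.6283


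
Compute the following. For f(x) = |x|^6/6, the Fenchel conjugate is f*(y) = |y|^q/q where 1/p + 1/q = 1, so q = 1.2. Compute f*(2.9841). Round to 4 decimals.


The conjugate exponent q satisfies 1/p + 1/q = 1.
p = 6, so q = 6/(6 - 1) = 1.2
|y|^q = 2.9841^1.2 = 3.7134
f*(2.9841) = 3.7134 / 1.2 = 3.0945


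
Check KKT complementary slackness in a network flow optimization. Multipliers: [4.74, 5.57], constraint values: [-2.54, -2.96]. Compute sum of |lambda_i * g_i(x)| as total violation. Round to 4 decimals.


KKT complementary slackness check:
lambda_1 * g_1 = 4.74 * -2.54 = -12.0396
lambda_2 * g_2 = 5.57 * -2.96 = -16.4872
Total violation = 12.0396 + 16.4872 = 28.5268


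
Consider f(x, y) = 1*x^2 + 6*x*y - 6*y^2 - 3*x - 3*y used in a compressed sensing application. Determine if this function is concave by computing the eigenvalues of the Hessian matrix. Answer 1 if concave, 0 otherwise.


The Hessian of f(x,y) = 1*x^2 + 6*x*y - 6*y^2 - 3*x - 3*y is:
H = [[2, 6], [6, -12]]
Trace = 2 - 12 = -10
Determinant = 2*-12 - (6)^2 = -60
Discriminant = (-10)^2 - 4*-60 = 340.0
Eigenvalues: lambda_1 = -14.2195, lambda_2 = 4.2195
The function is not concave.

0


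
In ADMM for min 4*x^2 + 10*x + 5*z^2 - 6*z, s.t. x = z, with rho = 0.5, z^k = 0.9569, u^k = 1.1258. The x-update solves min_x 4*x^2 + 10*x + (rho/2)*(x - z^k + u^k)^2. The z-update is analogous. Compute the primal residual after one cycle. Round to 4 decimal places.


ADMM iteration with rho = 0.5, z^k = 0.9569, u^k = 1.1258
Step 1: x-update.
Minimize 4*x^2 + 10*x + (0.5/2)*(x - 0.9569 + 1.1258)^2
FOC: (2*4 + 0.5)*x = -10 + 0.5*(0.9569 - 1.1258)
x^{k+1} = -1.1864
Step 2: z-update.
Minimize 5*z^2 - 6*z + (0.5/2)*(-1.1864 - z + 1.1258)^2
FOC: (2*5 + 0.5)*z = 6 + 0.5*(-1.1864 + 1.1258)
z^{k+1} = 0.5685
Step 3: u-update.
u^{k+1} = 1.1258 - 1.1864 - 0.5685 = -0.6291
Step 4: Primal residual = |-1.1864 - 0.5685| = 1.7549


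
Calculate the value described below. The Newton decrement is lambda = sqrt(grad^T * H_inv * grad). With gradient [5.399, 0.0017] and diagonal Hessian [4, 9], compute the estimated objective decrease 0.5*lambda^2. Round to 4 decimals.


Step 1: H is diagonal, so H^(-1) * g = [1.3498, 0.0002].
Step 2: g^T H^(-1) g = sum_i g_i^2 / H_ii
  = (5.399)^2/4 + (0.0017)^2/9
  = 7.2873 + 0.0 = 7.2873
Step 3: Objective decrease = 0.5 * g^T H^(-1) g = 3.6437


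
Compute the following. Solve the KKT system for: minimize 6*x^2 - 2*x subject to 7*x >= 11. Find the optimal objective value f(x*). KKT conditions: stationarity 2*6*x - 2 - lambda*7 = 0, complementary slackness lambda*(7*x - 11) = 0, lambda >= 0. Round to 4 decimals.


Step 1: Try lambda = 0 (constraint inactive).
x_unc = 2/(2*6) = 0.1667
Check: 7*0.1667 = 1.1669 < 11 -- violated!
Step 2: Constraint must be active: 7*x = 11
x* = 11/7 = 1.5714 (rounded; the exact value 11/7 is used below)
lambda = (2*6*(11/7) - 2)/7 = 2.4082
Step 3: Compute optimal value.
f(x*) = 6*(11/7)^2 - 2*(11/7) = 11.6735


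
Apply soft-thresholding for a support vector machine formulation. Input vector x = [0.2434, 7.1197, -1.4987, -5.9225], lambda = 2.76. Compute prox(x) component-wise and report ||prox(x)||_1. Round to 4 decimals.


Soft-thresholding with lambda = 2.76:
prox(0.2434) = sign(0.2434)*max(|0.2434| - 2.76, 0) = 0.0
prox(7.1197) = sign(7.1197)*max(|7.1197| - 2.76, 0) = 4.3597
prox(-1.4987) = sign(-1.4987)*max(|-1.4987| - 2.76, 0) = 0.0
prox(-5.9225) = sign(-5.9225)*max(|-5.9225| - 2.76, 0) = -3.1625
prox(x) = [0.0, 4.3597, 0.0, -3.1625]
||prox(x)||_1 = 0.0 + 4.3597 + 0.0 + 3.1625 = 7.5222


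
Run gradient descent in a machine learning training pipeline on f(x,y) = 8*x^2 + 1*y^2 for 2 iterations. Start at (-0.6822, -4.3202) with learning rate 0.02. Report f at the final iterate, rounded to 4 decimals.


Gradient descent on f(x,y) = 8*x^2 + 1*y^2.
Starting point: (-0.6822, -4.3202), alpha = 0.02
Step 1: grad_x = 2*8*-0.6822 = -10.9152, grad_y = 2*1*-4.3202 = -8.6404
  x_1 = -0.6822 - 0.02*-10.9152 = -0.4639
  y_1 = -4.3202 - 0.02*-8.6404 = -4.1474
Step 2: grad_x = 2*8*-0.4639 = -7.4223, grad_y = 2*1*-4.1474 = -8.2948
  x_2 = -0.4639 - 0.02*-7.4223 = -0.3154
  y_2 = -4.1474 - 0.02*-8.2948 = -3.9815
f(-0.3154, -3.9815) = 8*(-0.3154)^2 + 1*(-3.9815)^2 = 16.6484
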